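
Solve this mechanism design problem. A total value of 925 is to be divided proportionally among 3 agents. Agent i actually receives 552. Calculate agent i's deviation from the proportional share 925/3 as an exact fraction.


Step 1: Proportional share = 925/3
Step 2: Agent's actual allocation = 552
Step 3: Excess = 552 - 925/3 = 731/3

731/3


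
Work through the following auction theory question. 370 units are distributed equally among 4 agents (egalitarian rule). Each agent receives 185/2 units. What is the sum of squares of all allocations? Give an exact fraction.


Step 1: Each agent's share = 370/4 = 185/2
Step 2: Square of each share = (185/2)^2 = 34225/4
Step 3: Sum of squares = 4 * 34225/4 = 34225

34225


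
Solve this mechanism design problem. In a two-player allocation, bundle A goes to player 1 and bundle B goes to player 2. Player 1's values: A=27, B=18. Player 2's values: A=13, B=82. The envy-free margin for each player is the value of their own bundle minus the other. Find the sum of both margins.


Step 1: Player 1's margin = v1(A) - v1(B) = 27 - 18 = 9
Step 2: Player 2's margin = v2(B) - v2(A) = 82 - 13 = 69
Step 3: Total margin = 9 + 69 = 78

78


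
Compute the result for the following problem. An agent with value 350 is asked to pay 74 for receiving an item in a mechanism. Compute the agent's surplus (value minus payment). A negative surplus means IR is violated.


Step 1: Surplus = value - payment = 350 - 74 = 276
Step 2: IR is satisfied (surplus >= 0)

276


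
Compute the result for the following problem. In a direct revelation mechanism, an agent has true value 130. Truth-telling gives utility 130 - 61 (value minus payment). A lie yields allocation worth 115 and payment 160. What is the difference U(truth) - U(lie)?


Step 1: U(truth) = value - payment = 130 - 61 = 69
Step 2: U(lie) = allocation - payment = 115 - 160 = -45
Step 3: IC gap = 69 - (-45) = 114

114


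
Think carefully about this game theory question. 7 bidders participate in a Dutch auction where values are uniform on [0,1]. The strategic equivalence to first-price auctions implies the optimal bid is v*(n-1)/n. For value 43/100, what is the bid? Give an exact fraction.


Step 1: Dutch auctions are strategically equivalent to first-price auctions
Step 2: The equilibrium bid is b(v) = v*(n-1)/n
Step 3: b = 43/100 * 6/7
Step 4: b = 129/350

129/350


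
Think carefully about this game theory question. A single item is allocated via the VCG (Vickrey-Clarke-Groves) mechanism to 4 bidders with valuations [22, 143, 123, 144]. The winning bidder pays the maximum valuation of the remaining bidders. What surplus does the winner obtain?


Step 1: The winner is the agent with the highest value: agent 3 with value 144
Step 2: Values of other agents: [22, 143, 123]
Step 3: VCG payment = max of others' values = 143
Step 4: Surplus = 144 - 143 = 1

1


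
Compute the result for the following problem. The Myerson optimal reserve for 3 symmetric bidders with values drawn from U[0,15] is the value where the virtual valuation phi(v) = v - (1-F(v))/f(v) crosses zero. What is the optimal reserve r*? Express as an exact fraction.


Step 1: For U[0,15], F(v) = v/15 and f(v) = 1/15
Step 2: phi(v) = v - (1 - v/15)/(1/15) = v - (15 - v) = 2v - 15
Step 3: Set phi(r*) = 0: 2r* - 15 = 0
Step 4: r* = 15/2 (the number of bidders n = 3 does not enter)

15/2


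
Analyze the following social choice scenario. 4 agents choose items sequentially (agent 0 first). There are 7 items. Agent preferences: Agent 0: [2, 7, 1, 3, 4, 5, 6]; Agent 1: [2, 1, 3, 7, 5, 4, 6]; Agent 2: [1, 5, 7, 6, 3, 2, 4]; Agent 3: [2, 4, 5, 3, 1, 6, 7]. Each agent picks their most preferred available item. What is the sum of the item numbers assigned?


Step 1: Agent 0 picks item 2
Step 2: Agent 1 picks item 1
Step 3: Agent 2 picks item 5
Step 4: Agent 3 picks item 4
Step 5: Sum = 2 + 1 + 5 + 4 = 12

12


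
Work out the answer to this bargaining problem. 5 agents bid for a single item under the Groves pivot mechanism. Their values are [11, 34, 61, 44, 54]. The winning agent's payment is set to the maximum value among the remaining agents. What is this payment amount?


Step 1: The efficient winner is agent 2 with value 61
Step 2: Other agents' values: [11, 34, 44, 54]
Step 3: Pivot payment = max(others) = 54
Step 4: The winner pays 54

54


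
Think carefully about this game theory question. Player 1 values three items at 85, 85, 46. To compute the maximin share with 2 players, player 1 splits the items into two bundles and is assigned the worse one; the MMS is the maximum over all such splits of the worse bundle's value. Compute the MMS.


Step 1: Item values = 85, 85, 46
Step 2: Enumerate all 2-bundle partitions and take the smaller bundle:
  Partition 1: {85} vs {85,46} -> bundles 85, 131; min = 85
  Partition 2: {85} vs {85,46} -> bundles 85, 131; min = 85
  Partition 3: {46} vs {85,85} -> bundles 46, 170; min = 46
Step 3: MMS = max(85, 85, 46) = 85

85


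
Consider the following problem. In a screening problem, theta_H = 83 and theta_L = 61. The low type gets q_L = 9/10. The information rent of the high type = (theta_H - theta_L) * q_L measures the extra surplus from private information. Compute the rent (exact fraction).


Step 1: theta_H - theta_L = 83 - 61 = 22
Step 2: Information rent = (theta_H - theta_L) * q_L
Step 3: = 22 * 9/10
Step 4: = 99/5

99/5


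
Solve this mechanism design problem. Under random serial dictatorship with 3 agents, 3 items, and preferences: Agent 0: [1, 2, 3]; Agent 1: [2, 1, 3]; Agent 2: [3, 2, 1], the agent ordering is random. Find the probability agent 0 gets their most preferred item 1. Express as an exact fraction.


Step 1: Agent 0 wants item 1
Step 2: There are 6 possible orderings of agents
Step 3: In 6 orderings, agent 0 gets item 1
Step 4: Probability = 6/6 = 1

1


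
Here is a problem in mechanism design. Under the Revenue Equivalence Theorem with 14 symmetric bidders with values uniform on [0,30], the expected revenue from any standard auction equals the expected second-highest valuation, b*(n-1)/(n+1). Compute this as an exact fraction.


Step 1: By Revenue Equivalence, expected revenue = b*(n-1)/(n+1)
Step 2: Substituting n = 14, b = 30
Step 3: Revenue = 30*(14-1)/(14+1) = 30*13/15
Step 4: Revenue = 390/15 = 26

26


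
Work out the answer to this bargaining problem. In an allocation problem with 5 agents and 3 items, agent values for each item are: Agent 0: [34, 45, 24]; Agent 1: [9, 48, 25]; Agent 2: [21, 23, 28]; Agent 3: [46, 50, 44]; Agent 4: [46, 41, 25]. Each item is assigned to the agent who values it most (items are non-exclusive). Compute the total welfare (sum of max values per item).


Step 1: For each item, find the maximum value among all agents.
Step 2: Item 0 -> Agent 3 (value 46)
Step 3: Item 1 -> Agent 3 (value 50)
Step 4: Item 2 -> Agent 3 (value 44)
Step 5: Total welfare = 46 + 50 + 44 = 140

140


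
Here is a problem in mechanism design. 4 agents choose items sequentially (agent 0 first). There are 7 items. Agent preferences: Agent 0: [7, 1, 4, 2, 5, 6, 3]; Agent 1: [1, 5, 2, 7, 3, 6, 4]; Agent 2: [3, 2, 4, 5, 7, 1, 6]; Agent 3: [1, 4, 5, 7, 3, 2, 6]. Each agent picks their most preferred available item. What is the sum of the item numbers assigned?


Step 1: Agent 0 picks item 7
Step 2: Agent 1 picks item 1
Step 3: Agent 2 picks item 3
Step 4: Agent 3 picks item 4
Step 5: Sum = 7 + 1 + 3 + 4 = 15

15


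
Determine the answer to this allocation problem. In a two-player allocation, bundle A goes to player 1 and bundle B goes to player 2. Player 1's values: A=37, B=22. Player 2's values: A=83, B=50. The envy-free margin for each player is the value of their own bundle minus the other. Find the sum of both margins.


Step 1: Player 1's margin = v1(A) - v1(B) = 37 - 22 = 15
Step 2: Player 2's margin = v2(B) - v2(A) = 50 - 83 = -33
Step 3: Total margin = 15 + -33 = -18

-18


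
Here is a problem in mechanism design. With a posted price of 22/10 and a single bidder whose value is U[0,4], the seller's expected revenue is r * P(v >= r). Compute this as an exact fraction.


Step 1: Posted price r = 11/5, value support [0,4]
Step 2: P(v >= r) = (4 - 11/5)/4 = 9/20
Step 3: Expected revenue = r * P(v >= r) = 11/5 * 9/20
Step 4: Revenue = 99/100

99/100


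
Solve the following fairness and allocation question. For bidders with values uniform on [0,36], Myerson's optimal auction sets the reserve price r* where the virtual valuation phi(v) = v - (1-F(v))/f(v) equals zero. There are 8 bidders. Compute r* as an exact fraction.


Step 1: For U[0,36], F(v) = v/36 and f(v) = 1/36
Step 2: phi(v) = v - (1 - v/36)/(1/36) = v - (36 - v) = 2v - 36
Step 3: Set phi(r*) = 0: 2r* - 36 = 0
Step 4: r* = 36/2 = 18 (the number of bidders n = 8 does not enter)

18


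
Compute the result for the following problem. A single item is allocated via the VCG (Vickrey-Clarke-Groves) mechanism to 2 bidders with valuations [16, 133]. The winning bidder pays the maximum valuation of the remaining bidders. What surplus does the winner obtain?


Step 1: The winner is the agent with the highest value: agent 1 with value 133
Step 2: Values of other agents: [16]
Step 3: VCG payment = max of others' values = 16
Step 4: Surplus = 133 - 16 = 117

117


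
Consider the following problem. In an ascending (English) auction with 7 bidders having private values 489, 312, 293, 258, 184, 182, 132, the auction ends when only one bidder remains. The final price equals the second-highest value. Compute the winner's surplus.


Step 1: Identify the highest value: 489
Step 2: Identify the second-highest value: 312
Step 3: The final price = second-highest value = 312
Step 4: Surplus = 489 - 312 = 177

177


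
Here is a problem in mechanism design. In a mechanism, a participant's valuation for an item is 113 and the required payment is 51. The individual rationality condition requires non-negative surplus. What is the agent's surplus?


Step 1: Surplus = value - payment = 113 - 51 = 62
Step 2: IR is satisfied (surplus >= 0)

62


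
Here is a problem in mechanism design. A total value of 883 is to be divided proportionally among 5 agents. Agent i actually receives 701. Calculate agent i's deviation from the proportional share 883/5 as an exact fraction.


Step 1: Proportional share = 883/5
Step 2: Agent's actual allocation = 701
Step 3: Excess = 701 - 883/5 = 2622/5

2622/5


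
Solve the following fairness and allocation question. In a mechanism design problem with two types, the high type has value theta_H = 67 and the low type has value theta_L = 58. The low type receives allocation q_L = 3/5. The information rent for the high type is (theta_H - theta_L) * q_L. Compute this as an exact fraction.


Step 1: theta_H - theta_L = 67 - 58 = 9
Step 2: Information rent = (theta_H - theta_L) * q_L
Step 3: = 9 * 3/5
Step 4: = 27/5

27/5


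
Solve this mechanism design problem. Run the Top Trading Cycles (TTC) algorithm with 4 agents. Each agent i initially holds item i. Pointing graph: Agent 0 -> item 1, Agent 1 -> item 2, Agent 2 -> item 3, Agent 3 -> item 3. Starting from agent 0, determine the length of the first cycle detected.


Step 1: Trace the pointer graph from agent 0: 0 -> 1 -> 2 -> 3 -> 3
Step 2: A cycle is detected when we revisit agent 3
Step 3: The cycle is: 3 -> 3
Step 4: Cycle length = 1

1


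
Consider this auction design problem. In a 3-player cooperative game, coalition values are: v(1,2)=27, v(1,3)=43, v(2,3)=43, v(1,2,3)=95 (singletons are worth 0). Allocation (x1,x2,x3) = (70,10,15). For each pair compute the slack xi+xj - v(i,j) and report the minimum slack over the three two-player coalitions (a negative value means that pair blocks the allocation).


Step 1: Slack for coalition (1,2): x1+x2 - v12 = 80 - 27 = 53
Step 2: Slack for coalition (1,3): x1+x3 - v13 = 85 - 43 = 42
Step 3: Slack for coalition (2,3): x2+x3 - v23 = 25 - 43 = -18
Step 4: Minimum slack = min(53, 42, -18) = -18, attained by (2,3); coalition (2,3) can block (slack < 0), so the allocation is not in the core

-18


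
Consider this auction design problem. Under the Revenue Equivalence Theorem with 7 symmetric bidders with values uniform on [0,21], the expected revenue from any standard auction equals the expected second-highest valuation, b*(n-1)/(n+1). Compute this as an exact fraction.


Step 1: By Revenue Equivalence, expected revenue = b*(n-1)/(n+1)
Step 2: Substituting n = 7, b = 21
Step 3: Revenue = 21*(7-1)/(7+1) = 21*6/8
Step 4: Revenue = 126/8 = 63/4

63/4


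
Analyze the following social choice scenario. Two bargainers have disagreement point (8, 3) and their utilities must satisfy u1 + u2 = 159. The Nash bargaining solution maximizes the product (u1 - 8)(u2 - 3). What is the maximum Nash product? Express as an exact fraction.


Step 1: The Nash solution splits surplus symmetrically above the disagreement point
Step 2: u1 = (total + d1 - d2)/2 = (159 + 8 - 3)/2 = 82
Step 3: u2 = (total - d1 + d2)/2 = (159 - 8 + 3)/2 = 77
Step 4: Nash product = (82 - 8) * (77 - 3)
Step 5: = 74 * 74 = 5476

5476


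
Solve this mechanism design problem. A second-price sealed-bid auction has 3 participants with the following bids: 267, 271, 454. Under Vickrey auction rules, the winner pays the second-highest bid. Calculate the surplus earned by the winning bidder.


Step 1: Sort bids in descending order: 454, 271, 267
Step 2: The winning bid is the highest: 454
Step 3: The payment equals the second-highest bid: 271
Step 4: Surplus = winner's bid - payment = 454 - 271 = 183

183


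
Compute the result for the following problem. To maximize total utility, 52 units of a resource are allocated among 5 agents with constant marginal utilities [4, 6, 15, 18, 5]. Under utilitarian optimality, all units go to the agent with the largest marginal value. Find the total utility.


Step 1: The marginal utilities are [4, 6, 15, 18, 5]
Step 2: The highest marginal utility is 18
Step 3: All 52 units go to that agent
Step 4: Total utility = 18 * 52 = 936

936


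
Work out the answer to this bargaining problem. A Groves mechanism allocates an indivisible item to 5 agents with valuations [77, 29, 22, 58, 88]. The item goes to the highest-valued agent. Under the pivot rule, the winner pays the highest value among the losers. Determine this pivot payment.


Step 1: The efficient winner is agent 4 with value 88
Step 2: Other agents' values: [77, 29, 22, 58]
Step 3: Pivot payment = max(others) = 77
Step 4: The winner pays 77

77


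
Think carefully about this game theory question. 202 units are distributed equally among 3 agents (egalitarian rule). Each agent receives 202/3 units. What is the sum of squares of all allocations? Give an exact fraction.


Step 1: Each agent's share = 202/3
Step 2: Square of each share = (202/3)^2 = 40804/9
Step 3: Sum of squares = 3 * 40804/9 = 40804/3

40804/3


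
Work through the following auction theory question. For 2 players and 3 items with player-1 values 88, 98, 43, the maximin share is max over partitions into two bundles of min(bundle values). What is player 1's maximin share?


Step 1: Item values = 88, 98, 43
Step 2: Enumerate all 2-bundle partitions and take the smaller bundle:
  Partition 1: {88} vs {98,43} -> bundles 88, 141; min = 88
  Partition 2: {98} vs {88,43} -> bundles 98, 131; min = 98
  Partition 3: {43} vs {88,98} -> bundles 43, 186; min = 43
Step 3: MMS = max(88, 98, 43) = 98

98


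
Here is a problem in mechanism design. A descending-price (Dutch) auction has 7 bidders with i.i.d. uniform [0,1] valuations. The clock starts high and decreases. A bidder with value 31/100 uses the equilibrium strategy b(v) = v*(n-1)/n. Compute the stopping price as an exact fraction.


Step 1: Dutch auctions are strategically equivalent to first-price auctions
Step 2: The equilibrium bid is b(v) = v*(n-1)/n
Step 3: b = 31/100 * 6/7
Step 4: b = 93/350

93/350


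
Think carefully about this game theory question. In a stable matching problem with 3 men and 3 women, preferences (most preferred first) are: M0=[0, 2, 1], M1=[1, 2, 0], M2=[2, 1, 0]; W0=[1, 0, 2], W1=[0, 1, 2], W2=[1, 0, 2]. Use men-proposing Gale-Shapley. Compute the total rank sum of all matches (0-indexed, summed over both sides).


Step 1: Run Gale-Shapley (men propose, women hold best offer):
  M0 proposes to W0; she accepts
  M1 proposes to W1; she accepts
  M2 proposes to W2; she accepts
Step 2: Final matching: W0-M0, W1-M1, W2-M2
Step 3: 0-indexed ranks (man's rank of his match, then woman's): 0 + 1 + 0 + 1 + 0 + 2
Step 4: Total rank sum = 4

4


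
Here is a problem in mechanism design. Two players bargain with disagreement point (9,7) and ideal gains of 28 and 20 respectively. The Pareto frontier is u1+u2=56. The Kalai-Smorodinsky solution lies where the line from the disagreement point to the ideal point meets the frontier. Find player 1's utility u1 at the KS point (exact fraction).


Step 1: At the KS point, (u1-d1)/r1 = (u2-d2)/r2 = t and u1+u2 = 56
Step 2: u1 = d1 + r1*t and u2 = d2 + r2*t, so (d1 + r1*t) + (d2 + r2*t) = 56
Step 3: t = (56 - 9 - 7)/(28 + 20) = 40/48 = 5/6
Step 4: u1 = d1 + r1*t = 9 + 28 * 5/6 = 97/3
Step 5: (Check: u2 = d2 + r2*t = 71/3; u1+u2 = 97/3 + 71/3 = 56, on the frontier.)

97/3


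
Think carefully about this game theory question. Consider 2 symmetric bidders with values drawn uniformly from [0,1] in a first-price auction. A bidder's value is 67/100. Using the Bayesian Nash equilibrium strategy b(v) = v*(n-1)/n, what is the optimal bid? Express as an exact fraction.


Step 1: The symmetric BNE bidding function is b(v) = v * (n-1) / n
Step 2: Substitute v = 67/100 and n = 2
Step 3: b = 67/100 * 1/2
Step 4: b = 67/200

67/200


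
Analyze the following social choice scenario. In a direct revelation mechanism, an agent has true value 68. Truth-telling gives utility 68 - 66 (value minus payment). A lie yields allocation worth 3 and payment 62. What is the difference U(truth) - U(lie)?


Step 1: U(truth) = value - payment = 68 - 66 = 2
Step 2: U(lie) = allocation - payment = 3 - 62 = -59
Step 3: IC gap = 2 - (-59) = 61

61


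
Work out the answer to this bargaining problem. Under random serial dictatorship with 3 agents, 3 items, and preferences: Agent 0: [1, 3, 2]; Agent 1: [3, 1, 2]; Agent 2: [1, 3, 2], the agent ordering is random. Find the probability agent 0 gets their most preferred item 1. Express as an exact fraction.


Step 1: Agent 0 wants item 1
Step 2: There are 6 possible orderings of agents
Step 3: In 3 orderings, agent 0 gets item 1
Step 4: Probability = 3/6 = 1/2

1/2


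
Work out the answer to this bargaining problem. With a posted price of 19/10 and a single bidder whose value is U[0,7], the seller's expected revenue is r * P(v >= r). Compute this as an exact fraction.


Step 1: Posted price r = 19/10, value support [0,7]
Step 2: P(v >= r) = (7 - 19/10)/7 = 51/70
Step 3: Expected revenue = r * P(v >= r) = 19/10 * 51/70
Step 4: Revenue = 969/700

969/700


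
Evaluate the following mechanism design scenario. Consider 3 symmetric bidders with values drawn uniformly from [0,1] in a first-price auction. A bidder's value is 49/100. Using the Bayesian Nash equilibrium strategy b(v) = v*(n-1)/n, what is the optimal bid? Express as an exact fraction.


Step 1: The symmetric BNE bidding function is b(v) = v * (n-1) / n
Step 2: Substitute v = 49/100 and n = 3
Step 3: b = 49/100 * 2/3
Step 4: b = 49/150

49/150


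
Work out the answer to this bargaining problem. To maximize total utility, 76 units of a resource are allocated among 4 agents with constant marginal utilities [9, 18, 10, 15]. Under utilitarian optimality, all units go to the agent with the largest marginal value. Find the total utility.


Step 1: The marginal utilities are [9, 18, 10, 15]
Step 2: The highest marginal utility is 18
Step 3: All 76 units go to that agent
Step 4: Total utility = 18 * 76 = 1368

1368


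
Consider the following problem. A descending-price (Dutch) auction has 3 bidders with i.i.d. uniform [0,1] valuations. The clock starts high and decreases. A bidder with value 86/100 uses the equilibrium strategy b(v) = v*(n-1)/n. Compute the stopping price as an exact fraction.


Step 1: Dutch auctions are strategically equivalent to first-price auctions
Step 2: The equilibrium bid is b(v) = v*(n-1)/n
Step 3: b = 43/50 * 2/3
Step 4: b = 43/75

43/75


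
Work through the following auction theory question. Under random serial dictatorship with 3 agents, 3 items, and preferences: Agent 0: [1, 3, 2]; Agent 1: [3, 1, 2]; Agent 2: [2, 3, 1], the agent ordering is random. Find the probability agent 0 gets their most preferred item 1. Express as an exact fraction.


Step 1: Agent 0 wants item 1
Step 2: There are 6 possible orderings of agents
Step 3: In 6 orderings, agent 0 gets item 1
Step 4: Probability = 6/6 = 1

1


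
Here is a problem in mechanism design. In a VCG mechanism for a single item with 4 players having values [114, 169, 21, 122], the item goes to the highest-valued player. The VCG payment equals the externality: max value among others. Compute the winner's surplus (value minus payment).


Step 1: The winner is the agent with the highest value: agent 1 with value 169
Step 2: Values of other agents: [114, 21, 122]
Step 3: VCG payment = max of others' values = 122
Step 4: Surplus = 169 - 122 = 47

47


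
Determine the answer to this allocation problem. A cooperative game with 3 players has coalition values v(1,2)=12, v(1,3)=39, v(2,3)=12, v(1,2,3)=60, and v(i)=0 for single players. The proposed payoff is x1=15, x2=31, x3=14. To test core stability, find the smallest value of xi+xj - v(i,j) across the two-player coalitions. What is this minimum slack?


Step 1: Slack for coalition (1,2): x1+x2 - v12 = 46 - 12 = 34
Step 2: Slack for coalition (1,3): x1+x3 - v13 = 29 - 39 = -10
Step 3: Slack for coalition (2,3): x2+x3 - v23 = 45 - 12 = 33
Step 4: Minimum slack = min(34, -10, 33) = -10, attained by (1,3); coalition (1,3) can block (slack < 0), so the allocation is not in the core

-10


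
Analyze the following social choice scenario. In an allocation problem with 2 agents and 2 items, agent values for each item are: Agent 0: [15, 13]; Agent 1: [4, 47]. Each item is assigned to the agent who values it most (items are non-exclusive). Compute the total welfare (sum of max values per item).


Step 1: For each item, find the maximum value among all agents.
Step 2: Item 0 -> Agent 0 (value 15)
Step 3: Item 1 -> Agent 1 (value 47)
Step 4: Total welfare = 15 + 47 = 62

62


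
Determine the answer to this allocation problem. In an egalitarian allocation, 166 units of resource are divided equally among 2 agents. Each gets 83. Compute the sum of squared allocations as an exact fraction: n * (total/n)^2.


Step 1: Each agent's share = 166/2 = 83
Step 2: Square of each share = (83)^2 = 6889
Step 3: Sum of squares = 2 * 6889 = 13778

13778


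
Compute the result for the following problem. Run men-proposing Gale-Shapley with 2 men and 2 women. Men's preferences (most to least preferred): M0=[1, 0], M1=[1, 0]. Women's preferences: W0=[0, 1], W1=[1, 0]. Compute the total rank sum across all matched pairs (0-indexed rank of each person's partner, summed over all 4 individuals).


Step 1: Run Gale-Shapley (men propose, women hold best offer):
  M0 proposes to W1; she accepts
  M1 proposes to W1; she switches from M0
  M0 proposes to W0; she accepts
Step 2: Final matching: W0-M0, W1-M1
Step 3: 0-indexed ranks (man's rank of his match, then woman's): 1 + 0 + 0 + 0
Step 4: Total rank sum = 1

1


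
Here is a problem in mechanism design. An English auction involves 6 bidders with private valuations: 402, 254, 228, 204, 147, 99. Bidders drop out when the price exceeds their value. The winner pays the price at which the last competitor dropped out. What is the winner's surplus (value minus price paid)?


Step 1: Identify the highest value: 402
Step 2: Identify the second-highest value: 254
Step 3: The final price = second-highest value = 254
Step 4: Surplus = 402 - 254 = 148

148


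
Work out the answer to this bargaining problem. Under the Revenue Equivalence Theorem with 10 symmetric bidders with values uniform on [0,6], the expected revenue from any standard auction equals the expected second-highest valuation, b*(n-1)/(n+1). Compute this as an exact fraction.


Step 1: By Revenue Equivalence, expected revenue = b*(n-1)/(n+1)
Step 2: Substituting n = 10, b = 6
Step 3: Revenue = 6*(10-1)/(10+1) = 6*9/11
Step 4: Revenue = 54/11

54/11


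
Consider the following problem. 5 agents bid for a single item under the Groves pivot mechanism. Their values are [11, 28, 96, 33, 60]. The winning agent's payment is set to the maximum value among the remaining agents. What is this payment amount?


Step 1: The efficient winner is agent 2 with value 96
Step 2: Other agents' values: [11, 28, 33, 60]
Step 3: Pivot payment = max(others) = 60
Step 4: The winner pays 60

60


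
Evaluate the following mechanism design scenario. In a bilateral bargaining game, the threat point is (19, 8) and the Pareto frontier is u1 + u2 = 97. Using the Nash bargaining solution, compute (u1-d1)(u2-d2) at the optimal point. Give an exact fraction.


Step 1: The Nash solution splits surplus symmetrically above the disagreement point
Step 2: u1 = (total + d1 - d2)/2 = (97 + 19 - 8)/2 = 54
Step 3: u2 = (total - d1 + d2)/2 = (97 - 19 + 8)/2 = 43
Step 4: Nash product = (54 - 19) * (43 - 8)
Step 5: = 35 * 35 = 1225

1225


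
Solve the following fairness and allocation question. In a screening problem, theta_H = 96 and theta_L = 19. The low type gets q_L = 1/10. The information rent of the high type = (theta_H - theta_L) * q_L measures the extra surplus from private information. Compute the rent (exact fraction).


Step 1: theta_H - theta_L = 96 - 19 = 77
Step 2: Information rent = (theta_H - theta_L) * q_L
Step 3: = 77 * 1/10
Step 4: = 77/10

77/10


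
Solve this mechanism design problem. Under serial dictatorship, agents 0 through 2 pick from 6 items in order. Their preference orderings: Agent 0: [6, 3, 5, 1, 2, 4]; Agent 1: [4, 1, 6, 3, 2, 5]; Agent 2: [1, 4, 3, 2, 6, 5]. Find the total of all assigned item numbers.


Step 1: Agent 0 picks item 6
Step 2: Agent 1 picks item 4
Step 3: Agent 2 picks item 1
Step 4: Sum = 6 + 4 + 1 = 11

11


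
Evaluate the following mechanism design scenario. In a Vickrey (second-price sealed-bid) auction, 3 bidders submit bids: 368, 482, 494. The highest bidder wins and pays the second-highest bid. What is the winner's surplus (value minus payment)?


Step 1: Sort bids in descending order: 494, 482, 368
Step 2: The winning bid is the highest: 494
Step 3: The payment equals the second-highest bid: 482
Step 4: Surplus = winner's bid - payment = 494 - 482 = 12

12


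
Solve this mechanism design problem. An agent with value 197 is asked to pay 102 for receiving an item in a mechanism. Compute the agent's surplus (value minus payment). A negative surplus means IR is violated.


Step 1: Surplus = value - payment = 197 - 102 = 95
Step 2: IR is satisfied (surplus >= 0)

95


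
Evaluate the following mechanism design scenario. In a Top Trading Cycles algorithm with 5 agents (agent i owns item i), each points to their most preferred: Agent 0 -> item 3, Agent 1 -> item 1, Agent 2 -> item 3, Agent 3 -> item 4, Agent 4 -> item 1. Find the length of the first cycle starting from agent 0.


Step 1: Trace the pointer graph from agent 0: 0 -> 3 -> 4 -> 1 -> 1
Step 2: A cycle is detected when we revisit agent 1
Step 3: The cycle is: 1 -> 1
Step 4: Cycle length = 1

1


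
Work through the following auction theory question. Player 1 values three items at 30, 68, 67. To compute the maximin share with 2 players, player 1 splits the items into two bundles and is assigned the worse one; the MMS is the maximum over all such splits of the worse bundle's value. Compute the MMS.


Step 1: Item values = 30, 68, 67
Step 2: Enumerate all 2-bundle partitions and take the smaller bundle:
  Partition 1: {30} vs {68,67} -> bundles 30, 135; min = 30
  Partition 2: {68} vs {30,67} -> bundles 68, 97; min = 68
  Partition 3: {67} vs {30,68} -> bundles 67, 98; min = 67
Step 3: MMS = max(30, 68, 67) = 68

68


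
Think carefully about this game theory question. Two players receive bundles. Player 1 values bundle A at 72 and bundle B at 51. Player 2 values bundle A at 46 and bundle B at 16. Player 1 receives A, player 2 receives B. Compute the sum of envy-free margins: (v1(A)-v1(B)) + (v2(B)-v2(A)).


Step 1: Player 1's margin = v1(A) - v1(B) = 72 - 51 = 21
Step 2: Player 2's margin = v2(B) - v2(A) = 16 - 46 = -30
Step 3: Total margin = 21 + -30 = -9

-9


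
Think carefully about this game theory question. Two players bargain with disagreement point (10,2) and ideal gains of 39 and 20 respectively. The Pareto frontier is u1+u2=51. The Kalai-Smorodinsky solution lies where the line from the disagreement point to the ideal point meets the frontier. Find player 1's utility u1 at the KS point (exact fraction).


Step 1: At the KS point, (u1-d1)/r1 = (u2-d2)/r2 = t and u1+u2 = 51
Step 2: u1 = d1 + r1*t and u2 = d2 + r2*t, so (d1 + r1*t) + (d2 + r2*t) = 51
Step 3: t = (51 - 10 - 2)/(39 + 20) = 39/59
Step 4: u1 = d1 + r1*t = 10 + 39 * 39/59 = 2111/59
Step 5: (Check: u2 = d2 + r2*t = 898/59; u1+u2 = 2111/59 + 898/59 = 51, on the frontier.)

2111/59


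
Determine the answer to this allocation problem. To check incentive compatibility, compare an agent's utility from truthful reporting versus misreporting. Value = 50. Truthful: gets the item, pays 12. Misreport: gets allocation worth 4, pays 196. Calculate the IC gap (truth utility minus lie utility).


Step 1: U(truth) = value - payment = 50 - 12 = 38
Step 2: U(lie) = allocation - payment = 4 - 196 = -192
Step 3: IC gap = 38 - (-192) = 230

230


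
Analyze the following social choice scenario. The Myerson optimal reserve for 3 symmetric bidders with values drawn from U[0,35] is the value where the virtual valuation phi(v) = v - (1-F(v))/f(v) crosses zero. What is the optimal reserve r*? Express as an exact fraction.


Step 1: For U[0,35], F(v) = v/35 and f(v) = 1/35
Step 2: phi(v) = v - (1 - v/35)/(1/35) = v - (35 - v) = 2v - 35
Step 3: Set phi(r*) = 0: 2r* - 35 = 0
Step 4: r* = 35/2 (the number of bidders n = 3 does not enter)

35/2


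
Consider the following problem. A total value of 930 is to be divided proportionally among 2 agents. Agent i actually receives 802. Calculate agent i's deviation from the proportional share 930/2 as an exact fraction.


Step 1: Proportional share = 930/2 = 465
Step 2: Agent's actual allocation = 802
Step 3: Excess = 802 - 465 = 337

337


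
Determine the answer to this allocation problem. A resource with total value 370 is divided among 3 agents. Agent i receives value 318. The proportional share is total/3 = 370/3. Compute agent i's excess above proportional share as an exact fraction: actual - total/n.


Step 1: Proportional share = 370/3
Step 2: Agent's actual allocation = 318
Step 3: Excess = 318 - 370/3 = 584/3

584/3


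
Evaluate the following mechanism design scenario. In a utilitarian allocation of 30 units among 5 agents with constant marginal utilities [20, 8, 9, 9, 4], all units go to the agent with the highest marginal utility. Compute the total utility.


Step 1: The marginal utilities are [20, 8, 9, 9, 4]
Step 2: The highest marginal utility is 20
Step 3: All 30 units go to that agent
Step 4: Total utility = 20 * 30 = 600

600


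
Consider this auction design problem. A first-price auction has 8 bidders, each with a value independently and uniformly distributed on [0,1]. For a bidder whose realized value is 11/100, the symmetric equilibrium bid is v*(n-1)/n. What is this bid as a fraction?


Step 1: The symmetric BNE bidding function is b(v) = v * (n-1) / n
Step 2: Substitute v = 11/100 and n = 8
Step 3: b = 11/100 * 7/8
Step 4: b = 77/800

77/800


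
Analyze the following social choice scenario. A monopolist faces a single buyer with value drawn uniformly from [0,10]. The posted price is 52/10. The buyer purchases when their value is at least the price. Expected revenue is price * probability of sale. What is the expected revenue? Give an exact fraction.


Step 1: Posted price r = 26/5, value support [0,10]
Step 2: P(v >= r) = (10 - 26/5)/10 = 12/25
Step 3: Expected revenue = r * P(v >= r) = 26/5 * 12/25
Step 4: Revenue = 312/125

312/125


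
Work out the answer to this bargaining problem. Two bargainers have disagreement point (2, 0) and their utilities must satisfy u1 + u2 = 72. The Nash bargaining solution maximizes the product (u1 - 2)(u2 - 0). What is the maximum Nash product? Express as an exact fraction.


Step 1: The Nash solution splits surplus symmetrically above the disagreement point
Step 2: u1 = (total + d1 - d2)/2 = (72 + 2 - 0)/2 = 37
Step 3: u2 = (total - d1 + d2)/2 = (72 - 2 + 0)/2 = 35
Step 4: Nash product = (37 - 2) * (35 - 0)
Step 5: = 35 * 35 = 1225

1225


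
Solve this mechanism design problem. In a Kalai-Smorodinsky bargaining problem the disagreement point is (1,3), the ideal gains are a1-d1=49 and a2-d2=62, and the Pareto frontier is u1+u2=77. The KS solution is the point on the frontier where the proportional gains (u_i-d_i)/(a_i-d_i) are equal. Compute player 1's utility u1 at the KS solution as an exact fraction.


Step 1: At the KS point, (u1-d1)/r1 = (u2-d2)/r2 = t and u1+u2 = 77
Step 2: u1 = d1 + r1*t and u2 = d2 + r2*t, so (d1 + r1*t) + (d2 + r2*t) = 77
Step 3: t = (77 - 1 - 3)/(49 + 62) = 73/111
Step 4: u1 = d1 + r1*t = 1 + 49 * 73/111 = 3688/111
Step 5: (Check: u2 = d2 + r2*t = 4859/111; u1+u2 = 3688/111 + 4859/111 = 77, on the frontier.)

3688/111


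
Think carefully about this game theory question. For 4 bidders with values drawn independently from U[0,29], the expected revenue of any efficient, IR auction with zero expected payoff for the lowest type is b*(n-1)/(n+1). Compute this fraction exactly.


Step 1: By Revenue Equivalence, expected revenue = b*(n-1)/(n+1)
Step 2: Substituting n = 4, b = 29
Step 3: Revenue = 29*(4-1)/(4+1) = 29*3/5
Step 4: Revenue = 87/5

87/5


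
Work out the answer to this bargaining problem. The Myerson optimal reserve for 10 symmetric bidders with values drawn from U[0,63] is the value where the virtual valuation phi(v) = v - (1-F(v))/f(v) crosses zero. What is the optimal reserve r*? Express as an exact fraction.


Step 1: For U[0,63], F(v) = v/63 and f(v) = 1/63
Step 2: phi(v) = v - (1 - v/63)/(1/63) = v - (63 - v) = 2v - 63
Step 3: Set phi(r*) = 0: 2r* - 63 = 0
Step 4: r* = 63/2 (the number of bidders n = 10 does not enter)

63/2


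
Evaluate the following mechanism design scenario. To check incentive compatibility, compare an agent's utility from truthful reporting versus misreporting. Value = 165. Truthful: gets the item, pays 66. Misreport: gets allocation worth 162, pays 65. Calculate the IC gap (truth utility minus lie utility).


Step 1: U(truth) = value - payment = 165 - 66 = 99
Step 2: U(lie) = allocation - payment = 162 - 65 = 97
Step 3: IC gap = 99 - 97 = 2

2


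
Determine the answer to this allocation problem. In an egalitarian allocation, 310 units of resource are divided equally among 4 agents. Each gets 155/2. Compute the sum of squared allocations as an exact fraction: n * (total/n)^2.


Step 1: Each agent's share = 310/4 = 155/2
Step 2: Square of each share = (155/2)^2 = 24025/4
Step 3: Sum of squares = 4 * 24025/4 = 24025

24025


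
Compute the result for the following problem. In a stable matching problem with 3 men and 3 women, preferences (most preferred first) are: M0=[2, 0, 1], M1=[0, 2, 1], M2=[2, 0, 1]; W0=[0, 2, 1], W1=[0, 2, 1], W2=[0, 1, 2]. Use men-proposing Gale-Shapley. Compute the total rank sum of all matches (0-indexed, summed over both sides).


Step 1: Run Gale-Shapley (men propose, women hold best offer):
  M0 proposes to W2; she accepts
  M1 proposes to W0; she accepts
  M2 proposes to W2; rejected
  M2 proposes to W0; she switches from M1
  M1 proposes to W2; rejected
  M1 proposes to W1; she accepts
Step 2: Final matching: W0-M2, W1-M1, W2-M0
Step 3: 0-indexed ranks (man's rank of his match, then woman's): 1 + 1 + 2 + 2 + 0 + 0
Step 4: Total rank sum = 6

6


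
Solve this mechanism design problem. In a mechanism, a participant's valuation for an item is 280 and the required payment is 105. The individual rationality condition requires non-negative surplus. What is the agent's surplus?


Step 1: Surplus = value - payment = 280 - 105 = 175
Step 2: IR is satisfied (surplus >= 0)

175


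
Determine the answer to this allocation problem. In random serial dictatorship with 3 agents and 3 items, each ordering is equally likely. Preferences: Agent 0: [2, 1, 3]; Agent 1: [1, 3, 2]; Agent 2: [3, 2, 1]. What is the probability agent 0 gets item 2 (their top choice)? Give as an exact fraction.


Step 1: Agent 0 wants item 2
Step 2: There are 6 possible orderings of agents
Step 3: In 6 orderings, agent 0 gets item 2
Step 4: Probability = 6/6 = 1

1


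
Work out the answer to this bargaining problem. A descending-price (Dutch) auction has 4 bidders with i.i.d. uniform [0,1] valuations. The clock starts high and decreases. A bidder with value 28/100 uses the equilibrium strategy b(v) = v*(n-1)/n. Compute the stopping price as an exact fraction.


Step 1: Dutch auctions are strategically equivalent to first-price auctions
Step 2: The equilibrium bid is b(v) = v*(n-1)/n
Step 3: b = 7/25 * 3/4
Step 4: b = 21/100

21/100


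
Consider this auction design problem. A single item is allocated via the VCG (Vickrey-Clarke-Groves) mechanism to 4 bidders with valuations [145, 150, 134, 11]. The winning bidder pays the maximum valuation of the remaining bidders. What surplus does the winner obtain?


Step 1: The winner is the agent with the highest value: agent 1 with value 150
Step 2: Values of other agents: [145, 134, 11]
Step 3: VCG payment = max of others' values = 145
Step 4: Surplus = 150 - 145 = 5

5


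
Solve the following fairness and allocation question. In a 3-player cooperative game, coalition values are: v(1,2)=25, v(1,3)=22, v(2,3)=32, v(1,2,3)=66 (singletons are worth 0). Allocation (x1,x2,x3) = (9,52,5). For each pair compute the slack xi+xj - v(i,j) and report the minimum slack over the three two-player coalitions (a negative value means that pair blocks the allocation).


Step 1: Slack for coalition (1,2): x1+x2 - v12 = 61 - 25 = 36
Step 2: Slack for coalition (1,3): x1+x3 - v13 = 14 - 22 = -8
Step 3: Slack for coalition (2,3): x2+x3 - v23 = 57 - 32 = 25
Step 4: Minimum slack = min(36, -8, 25) = -8, attained by (1,3); coalition (1,3) can block (slack < 0), so the allocation is not in the core

-8


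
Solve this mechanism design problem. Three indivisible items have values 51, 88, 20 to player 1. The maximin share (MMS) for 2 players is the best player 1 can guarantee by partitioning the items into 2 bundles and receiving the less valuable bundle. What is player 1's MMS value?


Step 1: Item values = 51, 88, 20
Step 2: Enumerate all 2-bundle partitions and take the smaller bundle:
  Partition 1: {51} vs {88,20} -> bundles 51, 108; min = 51
  Partition 2: {88} vs {51,20} -> bundles 88, 71; min = 71
  Partition 3: {20} vs {51,88} -> bundles 20, 139; min = 20
Step 3: MMS = max(51, 71, 20) = 71

71


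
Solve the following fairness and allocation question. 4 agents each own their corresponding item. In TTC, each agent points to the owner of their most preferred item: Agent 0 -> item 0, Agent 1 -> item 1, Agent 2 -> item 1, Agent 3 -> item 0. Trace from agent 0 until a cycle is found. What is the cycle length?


Step 1: Trace the pointer graph from agent 0: 0 -> 0
Step 2: A cycle is detected when we revisit agent 0
Step 3: The cycle is: 0 -> 0
Step 4: Cycle length = 1

1


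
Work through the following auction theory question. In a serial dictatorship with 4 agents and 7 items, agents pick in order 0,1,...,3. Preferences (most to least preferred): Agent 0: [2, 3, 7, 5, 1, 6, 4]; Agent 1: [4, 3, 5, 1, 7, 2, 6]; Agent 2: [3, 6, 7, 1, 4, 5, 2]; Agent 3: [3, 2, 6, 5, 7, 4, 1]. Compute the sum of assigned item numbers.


Step 1: Agent 0 picks item 2
Step 2: Agent 1 picks item 4
Step 3: Agent 2 picks item 3
Step 4: Agent 3 picks item 6
Step 5: Sum = 2 + 4 + 3 + 6 = 15

15
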